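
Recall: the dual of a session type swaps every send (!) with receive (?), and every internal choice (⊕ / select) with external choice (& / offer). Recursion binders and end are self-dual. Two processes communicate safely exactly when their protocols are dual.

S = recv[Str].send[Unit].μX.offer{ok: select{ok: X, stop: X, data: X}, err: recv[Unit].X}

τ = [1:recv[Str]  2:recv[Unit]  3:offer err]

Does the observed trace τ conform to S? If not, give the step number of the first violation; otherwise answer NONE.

2

step 1: recv[Str]  ok  state: send[Unit].μX.…
step 2: got recv[Unit], protocol expects send[Unit]  ✗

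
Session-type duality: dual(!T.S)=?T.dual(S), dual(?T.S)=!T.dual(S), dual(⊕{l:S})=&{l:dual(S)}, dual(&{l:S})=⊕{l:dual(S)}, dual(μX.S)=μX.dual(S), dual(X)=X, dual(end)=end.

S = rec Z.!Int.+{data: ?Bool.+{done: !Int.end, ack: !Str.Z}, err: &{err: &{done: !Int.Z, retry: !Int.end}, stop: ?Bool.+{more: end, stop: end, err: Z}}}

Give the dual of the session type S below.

rec Z.?Int.&{data: !Bool.&{done: ?Int.end, ack: ?Str.Z}, err: +{err: +{done: ?Int.Z, retry: ?Int.end}, stop: !Bool.&{more: end, stop: end, err: Z}}}

rec Z → rec Z  (binder kept)
  !Int → ?Int
    +{data,err} → &{data,err}  (internal→external)
      • data:
        ?Bool → !Bool
          +{done,ack} → &{done,ack}  (internal→external)
            • done:
              !Int → ?Int
                end self-dual
            • ack:
              !Str → ?Str
                Z self-dual
      • err:
        &{err,stop} → +{err,stop}  (offer→select)
          • err:
            &{done,retry} → +{done,retry}  (offer→select)
              • done:
                !Int → ?Int
                  Z self-dual
              • retry:
                !Int → ?Int
                  end self-dual
          • stop:
            ?Bool → !Bool
              +{more,stop,err} → &{more,stop,err}  (internal→external)
                • more:
                  end self-dual
                • stop:
                  end self-dual
                • err:
                  Z self-dual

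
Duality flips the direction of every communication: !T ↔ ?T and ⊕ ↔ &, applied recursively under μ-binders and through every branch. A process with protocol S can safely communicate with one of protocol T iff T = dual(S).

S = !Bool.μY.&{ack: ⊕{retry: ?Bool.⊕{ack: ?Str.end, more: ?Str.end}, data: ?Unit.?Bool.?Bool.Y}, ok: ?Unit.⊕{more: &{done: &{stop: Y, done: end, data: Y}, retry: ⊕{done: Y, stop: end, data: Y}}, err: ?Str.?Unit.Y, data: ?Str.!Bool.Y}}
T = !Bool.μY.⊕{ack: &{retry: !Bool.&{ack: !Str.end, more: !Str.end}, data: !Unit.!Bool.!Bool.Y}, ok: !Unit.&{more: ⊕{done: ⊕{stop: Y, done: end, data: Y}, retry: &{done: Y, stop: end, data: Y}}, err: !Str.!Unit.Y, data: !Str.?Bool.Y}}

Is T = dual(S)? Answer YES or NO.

!Bool vs !Bool  ✗ same direction on both sides — not dual

NO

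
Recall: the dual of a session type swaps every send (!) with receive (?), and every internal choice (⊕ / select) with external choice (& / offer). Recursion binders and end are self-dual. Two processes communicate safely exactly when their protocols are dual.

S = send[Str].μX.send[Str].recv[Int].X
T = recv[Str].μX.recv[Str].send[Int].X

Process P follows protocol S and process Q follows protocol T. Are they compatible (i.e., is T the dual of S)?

send[Str] | recv[Str]  ok
  μX | μX  ok (μ self-dual)
    send[Str] | recv[Str]  ok
      recv[Int] | send[Int]  ok
        X | X  ok

YES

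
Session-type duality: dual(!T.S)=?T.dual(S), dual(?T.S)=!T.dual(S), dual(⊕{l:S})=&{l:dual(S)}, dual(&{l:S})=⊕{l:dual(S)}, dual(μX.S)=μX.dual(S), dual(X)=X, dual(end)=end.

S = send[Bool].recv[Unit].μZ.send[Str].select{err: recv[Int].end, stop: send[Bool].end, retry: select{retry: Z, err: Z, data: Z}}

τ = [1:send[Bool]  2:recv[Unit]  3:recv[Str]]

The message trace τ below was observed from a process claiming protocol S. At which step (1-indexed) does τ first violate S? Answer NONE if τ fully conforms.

step 1: send[Bool]  match  cont: recv[Unit].μZ.…
step 2: recv[Unit]  match  cont: μZ.…
step 3: got recv[Str], protocol expects send[Str]  ✗

3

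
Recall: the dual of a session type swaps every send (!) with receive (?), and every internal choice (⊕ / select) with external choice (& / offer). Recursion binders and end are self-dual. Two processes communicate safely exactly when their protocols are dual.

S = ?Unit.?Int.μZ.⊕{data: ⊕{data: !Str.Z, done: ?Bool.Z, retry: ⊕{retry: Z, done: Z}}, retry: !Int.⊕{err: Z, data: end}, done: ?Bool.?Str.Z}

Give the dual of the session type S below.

?Unit → !Unit
  ?Int → !Int
    μZ → μZ  (binder kept)
      ⊕{data,retry,done} → &{data,retry,done}  (internal→external)
        [data]
          ⊕{data,done,retry} → &{data,done,retry}  (internal→external)
            [data]
              !Str → ?Str
                Z self-dual
            [done]
              ?Bool → !Bool
                Z self-dual
            [retry]
              ⊕{retry,done} → &{retry,done}  (internal→external)
                [retry]
                  Z self-dual
                [done]
                  Z self-dual
        [retry]
          !Int → ?Int
            ⊕{err,data} → &{err,data}  (internal→external)
              [err]
                Z self-dual
              [data]
                end self-dual
        [done]
          ?Bool → !Bool
            ?Str → !Str
              Z self-dual

!Unit.!Int.μZ.&{data: &{data: ?Str.Z, done: !Bool.Z, retry: &{retry: Z, done: Z}}, retry: ?Int.&{err: Z, data: end}, done: !Bool.!Str.Z}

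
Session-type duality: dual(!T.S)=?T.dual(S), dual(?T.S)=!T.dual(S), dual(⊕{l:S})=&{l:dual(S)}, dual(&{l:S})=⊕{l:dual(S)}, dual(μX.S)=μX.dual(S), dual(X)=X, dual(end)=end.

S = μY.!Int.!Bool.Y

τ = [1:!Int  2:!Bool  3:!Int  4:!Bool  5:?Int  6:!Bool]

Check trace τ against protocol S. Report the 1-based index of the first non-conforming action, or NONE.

[1] !Int  ✓  now at !Bool.μY.…
[2] !Bool  ✓  now at μY.…
[3] !Int  ✓  now at !Bool.μY.…
[4] !Bool  ✓  now at μY.…
[5] got ?Int, protocol expects !Int  ✗

5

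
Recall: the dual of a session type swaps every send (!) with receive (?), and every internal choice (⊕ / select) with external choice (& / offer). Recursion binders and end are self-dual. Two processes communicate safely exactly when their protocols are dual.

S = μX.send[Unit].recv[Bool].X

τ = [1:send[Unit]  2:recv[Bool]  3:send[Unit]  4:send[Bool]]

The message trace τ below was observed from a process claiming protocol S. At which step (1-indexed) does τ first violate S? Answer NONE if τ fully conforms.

4

[1] send[Unit]  ok  residual = recv[Bool].μX.…
[2] recv[Bool]  ok  residual = μX.…
[3] send[Unit]  ok  residual = recv[Bool].μX.…
[4] got send[Bool], protocol expects recv[Bool]  ✗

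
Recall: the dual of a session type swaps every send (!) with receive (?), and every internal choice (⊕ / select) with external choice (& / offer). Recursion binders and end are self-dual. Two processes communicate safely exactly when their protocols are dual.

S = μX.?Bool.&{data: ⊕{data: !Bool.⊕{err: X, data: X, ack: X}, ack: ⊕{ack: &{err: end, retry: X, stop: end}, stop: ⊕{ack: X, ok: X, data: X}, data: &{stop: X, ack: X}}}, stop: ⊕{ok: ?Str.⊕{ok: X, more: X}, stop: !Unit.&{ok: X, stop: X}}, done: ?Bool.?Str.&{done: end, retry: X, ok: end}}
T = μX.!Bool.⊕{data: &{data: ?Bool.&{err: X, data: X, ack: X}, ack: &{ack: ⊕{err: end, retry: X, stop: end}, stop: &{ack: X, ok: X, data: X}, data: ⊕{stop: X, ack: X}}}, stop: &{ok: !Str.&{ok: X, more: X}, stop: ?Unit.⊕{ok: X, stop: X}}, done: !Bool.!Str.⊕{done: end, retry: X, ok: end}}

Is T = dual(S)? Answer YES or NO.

μX ‖ μX  match (binder kept)
  ?Bool ‖ !Bool  match
    &{data,stop,done} ‖ ⊕{data,stop,done}  match labels match
      • data:
        ⊕{data,ack} ‖ &{data,ack}  match labels match
          • data:
            !Bool ‖ ?Bool  match
              ⊕{err,data,ack} ‖ &{err,data,ack}  match labels match
                • err:
                  X ‖ X  match
                • data:
                  X ‖ X  match
                • ack:
                  X ‖ X  match
          • ack:
            ⊕{ack,stop,data} ‖ &{ack,stop,data}  match labels match
              • ack:
                &{err,retry,stop} ‖ ⊕{err,retry,stop}  match labels match
                  • err:
                    end ‖ end  match
                  • retry:
                    X ‖ X  match
                  • stop:
                    end ‖ end  match
              • stop:
                ⊕{ack,ok,data} ‖ &{ack,ok,data}  match labels match
                  • ack:
                    X ‖ X  match
                  • ok:
                    X ‖ X  match
                  • data:
                    X ‖ X  match
              • data:
                &{stop,ack} ‖ ⊕{stop,ack}  match labels match
                  • stop:
                    X ‖ X  match
                  • ack:
                    X ‖ X  match
      • stop:
        ⊕{ok,stop} ‖ &{ok,stop}  match labels match
          • ok:
            ?Str ‖ !Str  match
              ⊕{ok,more} ‖ &{ok,more}  match labels match
                • ok:
                  X ‖ X  match
                • more:
                  X ‖ X  match
          • stop:
            !Unit ‖ ?Unit  match
              &{ok,stop} ‖ ⊕{ok,stop}  match labels match
                • ok:
                  X ‖ X  match
                • stop:
                  X ‖ X  match
      • done:
        ?Bool ‖ !Bool  match
          ?Str ‖ !Str  match
            &{done,retry,ok} ‖ ⊕{done,retry,ok}  match labels match
              • done:
                end ‖ end  match
              • retry:
                X ‖ X  match
              • ok:
                end ‖ end  match

YES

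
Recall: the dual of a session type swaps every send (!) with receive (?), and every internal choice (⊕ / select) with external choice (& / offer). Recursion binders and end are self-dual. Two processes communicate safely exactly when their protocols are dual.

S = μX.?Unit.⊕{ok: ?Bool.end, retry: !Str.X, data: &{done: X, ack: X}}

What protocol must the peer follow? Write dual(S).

μX.!Unit.&{ok: !Bool.end, retry: ?Str.X, data: ⊕{done: X, ack: X}}

μX ↦ μX  (rec unchanged)
  ?Unit ↦ !Unit
    ⊕{ok,retry,data} ↦ &{ok,retry,data}  (select→offer)
      case ok:
        ?Bool ↦ !Bool
          dual(end) = end
      case retry:
        !Str ↦ ?Str
          dual(X) = X
      case data:
        &{done,ack} ↦ ⊕{done,ack}  (external→internal)
          case done:
            dual(X) = X
          case ack:
            dual(X) = X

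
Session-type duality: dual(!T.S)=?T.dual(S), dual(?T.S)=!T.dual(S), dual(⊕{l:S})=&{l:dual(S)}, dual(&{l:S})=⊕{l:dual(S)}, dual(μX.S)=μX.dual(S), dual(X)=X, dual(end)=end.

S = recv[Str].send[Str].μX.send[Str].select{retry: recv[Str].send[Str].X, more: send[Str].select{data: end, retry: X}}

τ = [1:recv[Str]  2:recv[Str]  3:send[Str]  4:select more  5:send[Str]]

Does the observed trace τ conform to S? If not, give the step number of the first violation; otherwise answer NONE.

[1] recv[Str]  match  now at send[Str].μX.…
[2] got recv[Str], protocol expects send[Str]  ✗

2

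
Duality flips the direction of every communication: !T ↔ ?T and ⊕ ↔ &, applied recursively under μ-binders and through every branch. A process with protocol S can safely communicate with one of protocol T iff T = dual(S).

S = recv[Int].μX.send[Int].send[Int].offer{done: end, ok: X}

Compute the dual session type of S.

recv[Int] ↦ send[Int]
  μX ↦ μX  (μ self-dual)
    send[Int] ↦ recv[Int]
      send[Int] ↦ recv[Int]
        offer{done,ok} ↦ select{done,ok}  (offer→select)
          [done]
            end ↦ end
          [ok]
            X ↦ X

send[Int].μX.recv[Int].recv[Int].select{done: end, ok: X}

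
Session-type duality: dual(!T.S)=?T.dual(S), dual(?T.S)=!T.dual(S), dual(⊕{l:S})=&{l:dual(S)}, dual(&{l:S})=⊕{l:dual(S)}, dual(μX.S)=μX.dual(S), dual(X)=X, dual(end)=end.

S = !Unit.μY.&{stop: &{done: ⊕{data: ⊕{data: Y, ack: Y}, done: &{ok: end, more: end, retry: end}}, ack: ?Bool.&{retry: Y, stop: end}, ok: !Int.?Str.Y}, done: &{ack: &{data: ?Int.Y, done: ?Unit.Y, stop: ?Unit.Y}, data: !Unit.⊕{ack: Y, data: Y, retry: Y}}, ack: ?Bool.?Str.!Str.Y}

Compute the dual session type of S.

?Unit.μY.⊕{stop: ⊕{done: &{data: &{data: Y, ack: Y}, done: ⊕{ok: end, more: end, retry: end}}, ack: !Bool.⊕{retry: Y, stop: end}, ok: ?Int.!Str.Y}, done: ⊕{ack: ⊕{data: !Int.Y, done: !Unit.Y, stop: !Unit.Y}, data: ?Unit.&{ack: Y, data: Y, retry: Y}}, ack: !Bool.!Str.?Str.Y}

!Unit → ?Unit
  μY → μY  (μ self-dual)
    &{stop,done,ack} → ⊕{stop,done,ack}  (offer→select)
      • stop:
        &{done,ack,ok} → ⊕{done,ack,ok}  (offer→select)
          • done:
            ⊕{data,done} → &{data,done}  (⊕→&)
              • data:
                ⊕{data,ack} → &{data,ack}  (⊕→&)
                  • data:
                    Y ↦ Y
                  • ack:
                    Y ↦ Y
              • done:
                &{ok,more,retry} → ⊕{ok,more,retry}  (offer→select)
                  • ok:
                    end ↦ end
                  • more:
                    end ↦ end
                  • retry:
                    end ↦ end
          • ack:
            ?Bool → !Bool
              &{retry,stop} → ⊕{retry,stop}  (offer→select)
                • retry:
                  Y ↦ Y
                • stop:
                  end ↦ end
          • ok:
            !Int → ?Int
              ?Str → !Str
                Y ↦ Y
      • done:
        &{ack,data} → ⊕{ack,data}  (offer→select)
          • ack:
            &{data,done,stop} → ⊕{data,done,stop}  (offer→select)
              • data:
                ?Int → !Int
                  Y ↦ Y
              • done:
                ?Unit → !Unit
                  Y ↦ Y
              • stop:
                ?Unit → !Unit
                  Y ↦ Y
          • data:
            !Unit → ?Unit
              ⊕{ack,data,retry} → &{ack,data,retry}  (⊕→&)
                • ack:
                  Y ↦ Y
                • data:
                  Y ↦ Y
                • retry:
                  Y ↦ Y
      • ack:
        ?Bool → !Bool
          ?Str → !Str
            !Str → ?Str
              Y ↦ Y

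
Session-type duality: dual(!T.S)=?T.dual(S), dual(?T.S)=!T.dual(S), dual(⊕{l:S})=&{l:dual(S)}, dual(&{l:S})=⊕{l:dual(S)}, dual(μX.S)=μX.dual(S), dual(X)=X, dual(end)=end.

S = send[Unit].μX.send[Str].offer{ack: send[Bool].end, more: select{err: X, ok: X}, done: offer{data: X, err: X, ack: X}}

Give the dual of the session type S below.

recv[Unit].μX.recv[Str].select{ack: recv[Bool].end, more: offer{err: X, ok: X}, done: select{data: X, err: X, ack: X}}

send[Unit] = recv[Unit]
  μX = μX  (μ self-dual)
    send[Str] = recv[Str]
      offer{ack,more,done} = select{ack,more,done}  (offer→select)
        case ack:
          send[Bool] = recv[Bool]
            end self-dual
        case more:
          select{err,ok} = offer{err,ok}  (select→offer)
            case err:
              X self-dual
            case ok:
              X self-dual
        case done:
          offer{data,err,ack} = select{data,err,ack}  (offer→select)
            case data:
              X self-dual
            case err:
              X self-dual
            case ack:
              X self-dual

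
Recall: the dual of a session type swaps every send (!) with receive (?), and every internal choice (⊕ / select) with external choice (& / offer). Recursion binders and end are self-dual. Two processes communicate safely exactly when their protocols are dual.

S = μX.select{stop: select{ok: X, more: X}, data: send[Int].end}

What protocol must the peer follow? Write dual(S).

μX = μX  (rec unchanged)
  select{stop,data} = offer{stop,data}  (select→offer)
    [stop]
      select{ok,more} = offer{ok,more}  (select→offer)
        [ok]
          dual(X) = X
        [more]
          dual(X) = X
    [data]
      send[Int] = recv[Int]
        dual(end) = end

μX.offer{stop: offer{ok: X, more: X}, data: recv[Int].end}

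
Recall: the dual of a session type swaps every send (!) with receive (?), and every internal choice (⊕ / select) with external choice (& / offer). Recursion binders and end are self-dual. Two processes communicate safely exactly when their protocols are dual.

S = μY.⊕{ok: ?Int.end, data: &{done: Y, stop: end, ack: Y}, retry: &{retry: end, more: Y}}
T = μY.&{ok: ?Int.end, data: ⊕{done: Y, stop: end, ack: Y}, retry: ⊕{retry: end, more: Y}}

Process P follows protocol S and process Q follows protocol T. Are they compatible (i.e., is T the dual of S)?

μY ‖ μY  match (μ self-dual)
  ⊕{ok,data,retry} ‖ &{ok,data,retry}  match same labels
    [ok]
      ?Int ‖ ?Int  ✗ same direction on both sides — not dual

NO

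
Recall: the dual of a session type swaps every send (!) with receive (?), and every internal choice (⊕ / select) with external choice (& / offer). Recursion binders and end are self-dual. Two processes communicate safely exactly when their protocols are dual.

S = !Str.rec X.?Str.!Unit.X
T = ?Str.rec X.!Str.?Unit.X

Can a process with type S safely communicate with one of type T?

!Str vs ?Str  match
  rec X vs rec X  match (binder kept)
    ?Str vs !Str  match
      !Unit vs ?Unit  match
        X vs X  match

YES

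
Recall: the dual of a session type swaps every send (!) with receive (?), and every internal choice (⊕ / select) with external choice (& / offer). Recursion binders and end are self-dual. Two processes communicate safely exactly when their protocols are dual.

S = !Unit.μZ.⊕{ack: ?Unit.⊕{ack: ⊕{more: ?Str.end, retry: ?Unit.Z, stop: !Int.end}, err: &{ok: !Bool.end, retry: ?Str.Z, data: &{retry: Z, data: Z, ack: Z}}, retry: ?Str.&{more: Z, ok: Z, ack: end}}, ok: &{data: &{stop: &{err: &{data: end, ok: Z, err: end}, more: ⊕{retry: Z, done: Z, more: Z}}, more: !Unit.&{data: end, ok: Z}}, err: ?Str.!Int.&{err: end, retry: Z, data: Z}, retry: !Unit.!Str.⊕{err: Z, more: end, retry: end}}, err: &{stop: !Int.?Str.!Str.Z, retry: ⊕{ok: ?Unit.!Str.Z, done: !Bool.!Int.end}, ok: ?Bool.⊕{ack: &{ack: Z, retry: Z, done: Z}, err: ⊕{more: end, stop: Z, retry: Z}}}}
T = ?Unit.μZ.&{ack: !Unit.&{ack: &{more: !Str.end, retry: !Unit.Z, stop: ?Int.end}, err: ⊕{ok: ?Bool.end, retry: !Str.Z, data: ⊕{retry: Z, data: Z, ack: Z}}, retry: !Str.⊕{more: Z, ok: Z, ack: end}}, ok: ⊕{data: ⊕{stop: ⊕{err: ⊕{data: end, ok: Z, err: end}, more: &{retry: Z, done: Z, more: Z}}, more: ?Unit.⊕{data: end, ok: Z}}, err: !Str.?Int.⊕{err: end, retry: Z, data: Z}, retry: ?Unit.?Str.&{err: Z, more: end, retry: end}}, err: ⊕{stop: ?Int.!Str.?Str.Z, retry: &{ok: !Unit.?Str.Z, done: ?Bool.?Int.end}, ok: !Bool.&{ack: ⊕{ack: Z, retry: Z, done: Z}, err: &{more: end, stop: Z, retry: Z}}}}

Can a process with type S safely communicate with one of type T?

YES

!Unit | ?Unit  match
  μZ | μZ  match (binder kept)
    ⊕{ack,ok,err} | &{ack,ok,err}  match labels match
      • ack:
        ?Unit | !Unit  match
          ⊕{ack,err,retry} | &{ack,err,retry}  match labels match
            • ack:
              ⊕{more,retry,stop} | &{more,retry,stop}  match labels match
                • more:
                  ?Str | !Str  match
                    end | end  match
                • retry:
                  ?Unit | !Unit  match
                    Z | Z  match
                • stop:
                  !Int | ?Int  match
                    end | end  match
            • err:
              &{ok,retry,data} | ⊕{ok,retry,data}  match labels match
                • ok:
                  !Bool | ?Bool  match
                    end | end  match
                • retry:
                  ?Str | !Str  match
                    Z | Z  match
                • data:
                  &{retry,data,ack} | ⊕{retry,data,ack}  match labels match
                    • retry:
                      Z | Z  match
                    • data:
                      Z | Z  match
                    • ack:
                      Z | Z  match
            • retry:
              ?Str | !Str  match
                &{more,ok,ack} | ⊕{more,ok,ack}  match labels match
                  • more:
                    Z | Z  match
                  • ok:
                    Z | Z  match
                  • ack:
                    end | end  match
      • ok:
        &{data,err,retry} | ⊕{data,err,retry}  match labels match
          • data:
            &{stop,more} | ⊕{stop,more}  match labels match
              • stop:
                &{err,more} | ⊕{err,more}  match labels match
                  • err:
                    &{data,ok,err} | ⊕{data,ok,err}  match labels match
                      • data:
                        end | end  match
                      • ok:
                        Z | Z  match
                      • err:
                        end | end  match
                  • more:
                    ⊕{retry,done,more} | &{retry,done,more}  match labels match
                      • retry:
                        Z | Z  match
                      • done:
                        Z | Z  match
                      • more:
                        Z | Z  match
              • more:
                !Unit | ?Unit  match
                  &{data,ok} | ⊕{data,ok}  match labels match
                    • data:
                      end | end  match
                    • ok:
                      Z | Z  match
          • err:
            ?Str | !Str  match
              !Int | ?Int  match
                &{err,retry,data} | ⊕{err,retry,data}  match labels match
                  • err:
                    end | end  match
                  • retry:
                    Z | Z  match
                  • data:
                    Z | Z  match
          • retry:
            !Unit | ?Unit  match
              !Str | ?Str  match
                ⊕{err,more,retry} | &{err,more,retry}  match labels match
                  • err:
                    Z | Z  match
                  • more:
                    end | end  match
                  • retry:
                    end | end  match
      • err:
        &{stop,retry,ok} | ⊕{stop,retry,ok}  match labels match
          • stop:
            !Int | ?Int  match
              ?Str | !Str  match
                !Str | ?Str  match
                  Z | Z  match
          • retry:
            ⊕{ok,done} | &{ok,done}  match labels match
              • ok:
                ?Unit | !Unit  match
                  !Str | ?Str  match
                    Z | Z  match
              • done:
                !Bool | ?Bool  match
                  !Int | ?Int  match
                    end | end  match
          • ok:
            ?Bool | !Bool  match
              ⊕{ack,err} | &{ack,err}  match labels match
                • ack:
                  &{ack,retry,done} | ⊕{ack,retry,done}  match labels match
                    • ack:
                      Z | Z  match
                    • retry:
                      Z | Z  match
                    • done:
                      Z | Z  match
                • err:
                  ⊕{more,stop,retry} | &{more,stop,retry}  match labels match
                    • more:
                      end | end  match
                    • stop:
                      Z | Z  match
                    • retry:
                      Z | Z  match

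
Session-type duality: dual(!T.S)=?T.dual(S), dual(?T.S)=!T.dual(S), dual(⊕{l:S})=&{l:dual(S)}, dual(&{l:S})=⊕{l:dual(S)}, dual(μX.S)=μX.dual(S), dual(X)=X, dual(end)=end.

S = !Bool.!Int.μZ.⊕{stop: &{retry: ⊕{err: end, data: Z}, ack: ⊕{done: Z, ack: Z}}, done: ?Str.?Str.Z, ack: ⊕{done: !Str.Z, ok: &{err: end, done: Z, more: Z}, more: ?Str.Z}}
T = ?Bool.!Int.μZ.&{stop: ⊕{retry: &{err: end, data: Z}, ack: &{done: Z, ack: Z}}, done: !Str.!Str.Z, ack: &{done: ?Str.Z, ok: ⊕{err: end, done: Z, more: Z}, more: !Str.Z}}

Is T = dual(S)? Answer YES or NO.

NO

!Bool vs ?Bool  ✓
  !Int vs !Int  ✗ same direction on both sides — not dual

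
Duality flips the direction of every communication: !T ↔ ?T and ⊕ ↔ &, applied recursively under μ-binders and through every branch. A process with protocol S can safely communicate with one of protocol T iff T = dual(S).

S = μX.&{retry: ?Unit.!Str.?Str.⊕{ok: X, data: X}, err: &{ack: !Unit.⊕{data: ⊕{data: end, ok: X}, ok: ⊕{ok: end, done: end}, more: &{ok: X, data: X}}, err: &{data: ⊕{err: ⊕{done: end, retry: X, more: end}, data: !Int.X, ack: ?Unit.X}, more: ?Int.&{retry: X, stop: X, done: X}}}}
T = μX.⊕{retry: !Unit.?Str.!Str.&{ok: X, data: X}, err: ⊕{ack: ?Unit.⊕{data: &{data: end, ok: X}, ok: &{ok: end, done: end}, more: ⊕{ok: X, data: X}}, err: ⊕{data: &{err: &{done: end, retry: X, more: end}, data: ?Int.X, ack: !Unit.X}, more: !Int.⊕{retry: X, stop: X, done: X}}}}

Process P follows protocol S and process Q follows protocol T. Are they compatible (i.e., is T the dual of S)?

μX | μX  ✓ (rec unchanged)
  &{retry,err} | ⊕{retry,err}  ✓ labels match
    [retry]
      ?Unit | !Unit  ✓
        !Str | ?Str  ✓
          ?Str | !Str  ✓
            ⊕{ok,data} | &{ok,data}  ✓ labels match
              [ok]
                X | X  ✓
              [data]
                X | X  ✓
    [err]
      &{ack,err} | ⊕{ack,err}  ✓ labels match
        [ack]
          !Unit | ?Unit  ✓
            ⊕{data,ok,more} | ⊕{data,ok,more}  ✗ choice polarity not flipped — not dual

NO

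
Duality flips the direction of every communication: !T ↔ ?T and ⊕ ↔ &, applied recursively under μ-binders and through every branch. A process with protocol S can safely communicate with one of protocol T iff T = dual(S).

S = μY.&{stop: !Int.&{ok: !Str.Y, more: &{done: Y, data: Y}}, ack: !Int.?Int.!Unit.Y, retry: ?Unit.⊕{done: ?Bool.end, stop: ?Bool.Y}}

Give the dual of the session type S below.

μY.⊕{stop: ?Int.⊕{ok: ?Str.Y, more: ⊕{done: Y, data: Y}}, ack: ?Int.!Int.?Unit.Y, retry: !Unit.&{done: !Bool.end, stop: !Bool.Y}}

μY = μY  (rec unchanged)
  &{stop,ack,retry} = ⊕{stop,ack,retry}  (offer→select)
    • stop:
      !Int = ?Int
        &{ok,more} = ⊕{ok,more}  (offer→select)
          • ok:
            !Str = ?Str
              dual(Y) = Y
          • more:
            &{done,data} = ⊕{done,data}  (offer→select)
              • done:
                dual(Y) = Y
              • data:
                dual(Y) = Y
    • ack:
      !Int = ?Int
        ?Int = !Int
          !Unit = ?Unit
            dual(Y) = Y
    • retry:
      ?Unit = !Unit
        ⊕{done,stop} = &{done,stop}  (select→offer)
          • done:
            ?Bool = !Bool
              dual(end) = end
          • stop:
            ?Bool = !Bool
              dual(Y) = Y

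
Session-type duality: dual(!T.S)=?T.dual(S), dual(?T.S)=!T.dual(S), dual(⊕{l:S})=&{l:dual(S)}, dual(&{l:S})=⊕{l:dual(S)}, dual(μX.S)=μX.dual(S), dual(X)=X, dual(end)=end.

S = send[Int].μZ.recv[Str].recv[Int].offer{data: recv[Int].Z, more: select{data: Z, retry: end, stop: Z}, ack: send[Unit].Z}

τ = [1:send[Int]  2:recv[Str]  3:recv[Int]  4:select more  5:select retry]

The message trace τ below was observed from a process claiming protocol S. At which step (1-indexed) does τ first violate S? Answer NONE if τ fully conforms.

@1 send[Int]  ok  residual = μZ.…
@2 recv[Str]  ok  residual = recv[Int].offer{data: recv[Int].μZ.…, more: select{data: μZ.…, retry: end, stop: μZ.…}, ack: send[Unit].μZ.…}
@3 recv[Int]  ok  residual = offer{data: recv[Int].μZ.…, more: select{data: μZ.…, retry: end, stop: μZ.…}, ack: send[Unit].μZ.…}
@4 got select more, protocol expects offer data or offer more or offer ack  ✗

4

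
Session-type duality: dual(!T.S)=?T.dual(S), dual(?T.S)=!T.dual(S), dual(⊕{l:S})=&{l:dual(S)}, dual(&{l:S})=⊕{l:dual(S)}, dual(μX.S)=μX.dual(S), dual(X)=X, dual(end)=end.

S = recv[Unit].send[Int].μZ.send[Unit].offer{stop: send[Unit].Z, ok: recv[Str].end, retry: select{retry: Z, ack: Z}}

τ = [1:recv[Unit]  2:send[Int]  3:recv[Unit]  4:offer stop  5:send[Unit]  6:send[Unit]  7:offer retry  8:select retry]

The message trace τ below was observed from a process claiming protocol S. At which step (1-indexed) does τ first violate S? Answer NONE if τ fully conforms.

3

step 1: recv[Unit]  ok  now at send[Int].μZ.…
step 2: send[Int]  ok  now at μZ.…
step 3: got recv[Unit], protocol expects send[Unit]  ✗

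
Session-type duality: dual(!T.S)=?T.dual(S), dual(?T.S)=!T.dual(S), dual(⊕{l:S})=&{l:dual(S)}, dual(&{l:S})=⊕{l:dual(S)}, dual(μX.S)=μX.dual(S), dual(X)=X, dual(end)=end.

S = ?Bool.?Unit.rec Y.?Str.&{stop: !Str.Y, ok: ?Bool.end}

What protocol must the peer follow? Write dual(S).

!Bool.!Unit.rec Y.!Str.+{stop: ?Str.Y, ok: !Bool.end}

?Bool ↦ !Bool
  ?Unit ↦ !Unit
    rec Y ↦ rec Y  (rec unchanged)
      ?Str ↦ !Str
        &{stop,ok} ↦ +{stop,ok}  (&→⊕)
          case stop:
            !Str ↦ ?Str
              dual(Y) = Y
          case ok:
            ?Bool ↦ !Bool
              dual(end) = end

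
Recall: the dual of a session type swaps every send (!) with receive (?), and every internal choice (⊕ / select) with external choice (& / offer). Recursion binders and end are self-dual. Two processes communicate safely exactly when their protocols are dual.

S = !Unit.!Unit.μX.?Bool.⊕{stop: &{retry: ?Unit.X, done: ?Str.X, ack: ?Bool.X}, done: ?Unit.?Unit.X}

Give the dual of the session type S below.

?Unit.?Unit.μX.!Bool.&{stop: ⊕{retry: !Unit.X, done: !Str.X, ack: !Bool.X}, done: !Unit.!Unit.X}

!Unit = ?Unit
  !Unit = ?Unit
    μX = μX  (binder kept)
      ?Bool = !Bool
        ⊕{stop,done} = &{stop,done}  (⊕→&)
          • stop:
            &{retry,done,ack} = ⊕{retry,done,ack}  (offer→select)
              • retry:
                ?Unit = !Unit
                  X self-dual
              • done:
                ?Str = !Str
                  X self-dual
              • ack:
                ?Bool = !Bool
                  X self-dual
          • done:
            ?Unit = !Unit
              ?Unit = !Unit
                X self-dual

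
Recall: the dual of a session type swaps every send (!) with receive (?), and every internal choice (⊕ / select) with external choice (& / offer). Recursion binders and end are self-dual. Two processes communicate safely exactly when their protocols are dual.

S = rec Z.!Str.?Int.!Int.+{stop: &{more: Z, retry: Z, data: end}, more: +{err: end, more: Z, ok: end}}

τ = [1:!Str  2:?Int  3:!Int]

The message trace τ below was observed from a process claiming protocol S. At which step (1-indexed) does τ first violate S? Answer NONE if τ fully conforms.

NONE

[1] !Str  ok  state: ?Int.!Int.+{stop: &{more: rec Z.…, retry: rec Z.…, data: end}, more: +{err: end, more: rec Z.…, ok: end}}
[2] ?Int  ok  state: !Int.+{stop: &{more: rec Z.…, retry: rec Z.…, data: end}, more: +{err: end, more: rec Z.…, ok: end}}
[3] !Int  ok  state: +{stop: &{more: rec Z.…, retry: rec Z.…, data: end}, more: +{err: end, more: rec Z.…, ok: end}}
all 3 steps conform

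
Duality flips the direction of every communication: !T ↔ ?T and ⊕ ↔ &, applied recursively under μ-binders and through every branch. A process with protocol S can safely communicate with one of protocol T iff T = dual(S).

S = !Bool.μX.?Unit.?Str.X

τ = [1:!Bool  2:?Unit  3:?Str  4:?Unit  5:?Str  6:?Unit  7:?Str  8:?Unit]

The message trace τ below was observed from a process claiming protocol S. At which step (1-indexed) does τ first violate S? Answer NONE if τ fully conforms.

NONE

@1 !Bool  ✓  now at μX.…
@2 ?Unit  ✓  now at ?Str.μX.…
@3 ?Str  ✓  now at μX.…
@4 ?Unit  ✓  now at ?Str.μX.…
@5 ?Str  ✓  now at μX.…
@6 ?Unit  ✓  now at ?Str.μX.…
@7 ?Str  ✓  now at μX.…
@8 ?Unit  ✓  now at ?Str.μX.…
all 8 steps conform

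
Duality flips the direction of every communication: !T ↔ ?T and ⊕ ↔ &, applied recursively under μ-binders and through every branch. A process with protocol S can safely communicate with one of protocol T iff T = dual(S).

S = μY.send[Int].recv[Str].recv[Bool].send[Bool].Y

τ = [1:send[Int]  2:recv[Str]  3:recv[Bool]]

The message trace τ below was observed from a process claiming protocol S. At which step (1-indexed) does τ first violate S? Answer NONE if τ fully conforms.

step 1: send[Int]  ✓  residual = recv[Str].recv[Bool].send[Bool].μY.…
step 2: recv[Str]  ✓  residual = recv[Bool].send[Bool].μY.…
step 3: recv[Bool]  ✓  residual = send[Bool].μY.…
τ conforms to S (length 3)

NONE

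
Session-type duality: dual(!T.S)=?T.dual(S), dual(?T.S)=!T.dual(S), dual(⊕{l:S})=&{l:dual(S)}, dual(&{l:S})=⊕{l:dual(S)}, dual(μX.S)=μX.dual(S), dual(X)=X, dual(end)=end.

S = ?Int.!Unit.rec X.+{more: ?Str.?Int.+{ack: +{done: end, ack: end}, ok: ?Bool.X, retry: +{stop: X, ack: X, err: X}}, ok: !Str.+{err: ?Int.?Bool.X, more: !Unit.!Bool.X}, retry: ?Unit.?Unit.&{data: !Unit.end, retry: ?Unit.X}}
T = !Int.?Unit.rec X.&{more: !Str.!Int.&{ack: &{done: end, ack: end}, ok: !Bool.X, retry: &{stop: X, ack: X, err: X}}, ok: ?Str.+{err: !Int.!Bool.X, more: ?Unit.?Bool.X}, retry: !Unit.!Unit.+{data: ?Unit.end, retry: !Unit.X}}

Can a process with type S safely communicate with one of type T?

NO

?Int ‖ !Int  ok
  !Unit ‖ ?Unit  ok
    rec X ‖ rec X  ok (rec unchanged)
      +{more,ok,retry} ‖ &{more,ok,retry}  ok same labels
        case more:
          ?Str ‖ !Str  ok
            ?Int ‖ !Int  ok
              +{ack,ok,retry} ‖ &{ack,ok,retry}  ok same labels
                case ack:
                  +{done,ack} ‖ &{done,ack}  ok same labels
                    case done:
                      end ‖ end  ok
                    case ack:
                      end ‖ end  ok
                case ok:
                  ?Bool ‖ !Bool  ok
                    X ‖ X  ok
                case retry:
                  +{stop,ack,err} ‖ &{stop,ack,err}  ok same labels
                    case stop:
                      X ‖ X  ok
                    case ack:
                      X ‖ X  ok
                    case err:
                      X ‖ X  ok
        case ok:
          !Str ‖ ?Str  ok
            +{err,more} ‖ +{err,more}  ✗ choice polarity not flipped — not dual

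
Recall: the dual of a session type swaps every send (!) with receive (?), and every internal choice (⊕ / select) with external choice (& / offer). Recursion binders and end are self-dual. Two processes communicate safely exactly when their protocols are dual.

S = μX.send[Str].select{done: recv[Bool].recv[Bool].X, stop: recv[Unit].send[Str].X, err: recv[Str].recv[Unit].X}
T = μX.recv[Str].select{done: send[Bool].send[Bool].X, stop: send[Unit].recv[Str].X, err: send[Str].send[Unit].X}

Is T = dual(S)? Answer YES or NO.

μX | μX  ✓ (binder kept)
  send[Str] | recv[Str]  ✓
    select{done,stop,err} | select{done,stop,err}  ✗ choice polarity not flipped — not dual

NO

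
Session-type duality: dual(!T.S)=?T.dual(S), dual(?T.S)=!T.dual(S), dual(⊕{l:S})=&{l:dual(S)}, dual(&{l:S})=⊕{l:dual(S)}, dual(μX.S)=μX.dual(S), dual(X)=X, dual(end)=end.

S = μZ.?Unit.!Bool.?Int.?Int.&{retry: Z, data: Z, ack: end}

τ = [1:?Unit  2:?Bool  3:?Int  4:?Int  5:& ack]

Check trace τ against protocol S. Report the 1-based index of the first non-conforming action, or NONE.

step 1: ?Unit  match  residual = !Bool.?Int.?Int.&{retry: μZ.…, data: μZ.…, ack: end}
step 2: got ?Bool, protocol expects !Bool  ✗

2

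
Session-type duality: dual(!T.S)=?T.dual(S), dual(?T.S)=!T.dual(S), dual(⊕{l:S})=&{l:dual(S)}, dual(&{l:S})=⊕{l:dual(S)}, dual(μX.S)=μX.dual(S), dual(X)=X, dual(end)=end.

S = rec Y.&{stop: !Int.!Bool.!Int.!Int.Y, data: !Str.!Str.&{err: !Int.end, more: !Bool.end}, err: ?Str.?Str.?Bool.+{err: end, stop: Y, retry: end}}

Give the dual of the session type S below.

rec Y.+{stop: ?Int.?Bool.?Int.?Int.Y, data: ?Str.?Str.+{err: ?Int.end, more: ?Bool.end}, err: !Str.!Str.!Bool.&{err: end, stop: Y, retry: end}}

rec Y ↦ rec Y  (binder kept)
  &{stop,data,err} ↦ +{stop,data,err}  (&→⊕)
    [stop]
      !Int ↦ ?Int
        !Bool ↦ ?Bool
          !Int ↦ ?Int
            !Int ↦ ?Int
              Y ↦ Y
    [data]
      !Str ↦ ?Str
        !Str ↦ ?Str
          &{err,more} ↦ +{err,more}  (&→⊕)
            [err]
              !Int ↦ ?Int
                end ↦ end
            [more]
              !Bool ↦ ?Bool
                end ↦ end
    [err]
      ?Str ↦ !Str
        ?Str ↦ !Str
          ?Bool ↦ !Bool
            +{err,stop,retry} ↦ &{err,stop,retry}  (internal→external)
              [err]
                end ↦ end
              [stop]
                Y ↦ Y
              [retry]
                end ↦ end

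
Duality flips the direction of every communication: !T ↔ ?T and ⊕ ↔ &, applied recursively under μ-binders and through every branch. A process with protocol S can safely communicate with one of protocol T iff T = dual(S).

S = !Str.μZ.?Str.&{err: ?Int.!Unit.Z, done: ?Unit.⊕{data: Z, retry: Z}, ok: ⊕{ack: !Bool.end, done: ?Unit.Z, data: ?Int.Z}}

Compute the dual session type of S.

!Str ↦ ?Str
  μZ ↦ μZ  (binder kept)
    ?Str ↦ !Str
      &{err,done,ok} ↦ ⊕{err,done,ok}  (&→⊕)
        case err:
          ?Int ↦ !Int
            !Unit ↦ ?Unit
              Z self-dual
        case done:
          ?Unit ↦ !Unit
            ⊕{data,retry} ↦ &{data,retry}  (internal→external)
              case data:
                Z self-dual
              case retry:
                Z self-dual
        case ok:
          ⊕{ack,done,data} ↦ &{ack,done,data}  (internal→external)
            case ack:
              !Bool ↦ ?Bool
                end self-dual
            case done:
              ?Unit ↦ !Unit
                Z self-dual
            case data:
              ?Int ↦ !Int
                Z self-dual

?Str.μZ.!Str.⊕{err: !Int.?Unit.Z, done: !Unit.&{data: Z, retry: Z}, ok: &{ack: ?Bool.end, done: !Unit.Z, data: !Int.Z}}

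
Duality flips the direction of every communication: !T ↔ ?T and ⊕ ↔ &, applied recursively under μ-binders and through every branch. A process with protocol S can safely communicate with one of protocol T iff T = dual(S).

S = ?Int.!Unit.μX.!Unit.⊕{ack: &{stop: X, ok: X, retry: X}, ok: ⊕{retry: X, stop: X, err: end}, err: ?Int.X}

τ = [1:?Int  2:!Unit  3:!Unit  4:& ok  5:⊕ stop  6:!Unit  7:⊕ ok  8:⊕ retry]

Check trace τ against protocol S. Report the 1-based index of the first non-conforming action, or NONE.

@1 ?Int  ✓  residual = !Unit.μX.…
@2 !Unit  ✓  residual = μX.…
@3 !Unit  ✓  residual = ⊕{ack: &{stop: μX.…, ok: μX.…, retry: μX.…}, ok: ⊕{retry: μX.…, stop: μX.…, err: end}, err: ?Int.μX.…}
@4 got & ok, protocol expects ⊕ ack or ⊕ ok or ⊕ err  ✗

4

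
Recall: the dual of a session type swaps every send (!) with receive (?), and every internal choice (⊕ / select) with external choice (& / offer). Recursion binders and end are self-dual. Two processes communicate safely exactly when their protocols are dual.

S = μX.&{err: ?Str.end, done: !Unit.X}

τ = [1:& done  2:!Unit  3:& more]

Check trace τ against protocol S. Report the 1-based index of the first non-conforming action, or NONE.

step 1: & done  match  cont: !Unit.μX.…
step 2: !Unit  match  cont: μX.…
step 3: got & more, protocol expects & err or & done  ✗

3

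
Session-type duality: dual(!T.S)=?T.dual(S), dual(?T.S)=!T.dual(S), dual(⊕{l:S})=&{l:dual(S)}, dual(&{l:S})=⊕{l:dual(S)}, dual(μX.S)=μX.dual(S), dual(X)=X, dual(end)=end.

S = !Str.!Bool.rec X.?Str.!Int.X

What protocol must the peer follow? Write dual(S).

?Str.?Bool.rec X.!Str.?Int.X

!Str ↦ ?Str
  !Bool ↦ ?Bool
    rec X ↦ rec X  (binder kept)
      ?Str ↦ !Str
        !Int ↦ ?Int
          dual(X) = X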